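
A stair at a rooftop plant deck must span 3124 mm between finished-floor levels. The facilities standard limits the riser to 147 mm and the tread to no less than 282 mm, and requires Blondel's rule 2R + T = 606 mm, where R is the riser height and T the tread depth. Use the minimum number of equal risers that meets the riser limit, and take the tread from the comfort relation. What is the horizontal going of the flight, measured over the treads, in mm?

6762 mm

⌈3124/147⌉ = 22 risers.
Riser R = 3124 / 22 = 142 mm, within the 147 mm limit.
Tread T = 606 − 2 × 142 = 322 mm (≥ 282 mm).
Going = (22 − 1) × 322 = 6762 mm.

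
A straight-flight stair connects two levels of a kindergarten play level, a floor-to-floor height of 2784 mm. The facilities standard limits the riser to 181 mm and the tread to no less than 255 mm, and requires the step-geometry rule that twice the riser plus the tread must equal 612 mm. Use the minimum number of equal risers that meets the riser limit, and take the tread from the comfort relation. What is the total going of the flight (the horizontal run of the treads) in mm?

3960 mm

⌈2784/181⌉ = 16 risers.
R = 2784 ÷ 16 = 174 mm.
T = 612 − 2·174 = 264 mm, which satisfies the 255 mm minimum.
16 risers give 15 treads; going = 15 × 264 = 3960 mm.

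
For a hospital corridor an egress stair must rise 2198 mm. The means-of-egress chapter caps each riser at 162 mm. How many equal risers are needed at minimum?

14 risers

2198 / 162 = 13.568 → round up to 14 risers.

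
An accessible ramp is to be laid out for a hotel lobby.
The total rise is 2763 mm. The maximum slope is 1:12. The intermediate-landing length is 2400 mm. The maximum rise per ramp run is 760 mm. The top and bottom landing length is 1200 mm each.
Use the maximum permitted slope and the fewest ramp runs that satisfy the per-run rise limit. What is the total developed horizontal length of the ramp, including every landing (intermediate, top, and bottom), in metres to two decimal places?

2763 / 760 = 3.636 → round up to 4 ramp runs. That means 3 intermediate landings.
Ramp run (horizontal) at 1:12: 2763 × 12 = 33156 mm.
Intermediate landings: 3 × 2400 = 7200 mm.
Top and bottom landings: 2 × 1200 = 2400 mm.
Total = 33156 + 7200 + 2400 = 42756 mm.
= 42.76 m.

42.76 m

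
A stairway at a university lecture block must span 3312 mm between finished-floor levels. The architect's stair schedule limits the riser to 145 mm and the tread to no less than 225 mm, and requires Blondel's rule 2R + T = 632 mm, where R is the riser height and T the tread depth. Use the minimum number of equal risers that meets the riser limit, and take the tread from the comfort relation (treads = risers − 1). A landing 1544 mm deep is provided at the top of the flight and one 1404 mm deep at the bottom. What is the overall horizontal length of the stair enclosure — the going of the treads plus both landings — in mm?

10516 mm

3312 / 145 = 22.84, so 23 risers are needed.
R = 3312 ÷ 23 = 144 mm.
From 2R + T = 632: T = 632 − 288 = 344 mm.
23 risers give 22 treads; going = 22 × 344 = 7568 mm.
Enclosure = 7568 + 1544 + 1404 = 10516 mm.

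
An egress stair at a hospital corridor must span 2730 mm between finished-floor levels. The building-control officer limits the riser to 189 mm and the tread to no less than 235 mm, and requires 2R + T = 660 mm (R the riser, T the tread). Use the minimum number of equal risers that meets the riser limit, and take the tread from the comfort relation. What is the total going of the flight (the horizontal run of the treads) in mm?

⌈2730/189⌉ = 15 risers.
R = 2730 ÷ 15 = 182 mm.
Tread T = 660 − 2 × 182 = 296 mm (≥ 235 mm).
Going = (15 − 1) × 296 = 4144 mm.

4144 mm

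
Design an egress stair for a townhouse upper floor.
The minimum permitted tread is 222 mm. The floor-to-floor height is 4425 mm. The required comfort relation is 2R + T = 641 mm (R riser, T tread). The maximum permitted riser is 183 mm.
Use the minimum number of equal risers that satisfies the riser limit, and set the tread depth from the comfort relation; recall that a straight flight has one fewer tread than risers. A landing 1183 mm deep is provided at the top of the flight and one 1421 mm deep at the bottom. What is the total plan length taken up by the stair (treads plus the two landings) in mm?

4425 / 183 = 24.180 → round up to 25 risers.
Riser R = 4425 / 25 = 177 mm, within the 183 mm limit.
From 2R + T = 641: T = 641 − 354 = 287 mm.
Going = (25 − 1) × 287 = 6888 mm.
Enclosure = 6888 + 1183 + 1421 = 9492 mm.

9492 mm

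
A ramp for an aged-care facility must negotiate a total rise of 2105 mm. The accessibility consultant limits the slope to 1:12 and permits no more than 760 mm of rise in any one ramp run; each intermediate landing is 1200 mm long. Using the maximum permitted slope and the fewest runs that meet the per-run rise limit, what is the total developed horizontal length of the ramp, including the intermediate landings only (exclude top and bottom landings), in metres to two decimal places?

27.66 m

⌈2105/760⌉ = 3 ramp runs. That means 2 intermediate landings.
Horizontal run for 2105 mm of rise at 1:12 is 2105 × 12 = 25260 mm.
Intermediate landings: 2 × 1200 = 2400 mm.
Developed length = 25260 + 2400 = 27660 mm.
= 27.66 m.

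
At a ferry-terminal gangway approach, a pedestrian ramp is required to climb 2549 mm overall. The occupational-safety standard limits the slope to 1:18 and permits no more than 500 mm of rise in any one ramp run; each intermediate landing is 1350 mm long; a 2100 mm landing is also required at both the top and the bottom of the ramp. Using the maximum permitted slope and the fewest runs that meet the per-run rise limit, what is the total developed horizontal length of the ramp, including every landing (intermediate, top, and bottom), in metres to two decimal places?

⌈2549/500⌉ = 6 ramp runs. That means 5 intermediate landings.
Ramp run (horizontal) at 1:18: 2549 × 18 = 45882 mm.
Intermediate landings: 5 × 1350 = 6750 mm.
Top and bottom landings: 2 × 2100 = 4200 mm.
Total = 45882 + 6750 + 4200 = 56832 mm.
= 56.83 m.

56.83 m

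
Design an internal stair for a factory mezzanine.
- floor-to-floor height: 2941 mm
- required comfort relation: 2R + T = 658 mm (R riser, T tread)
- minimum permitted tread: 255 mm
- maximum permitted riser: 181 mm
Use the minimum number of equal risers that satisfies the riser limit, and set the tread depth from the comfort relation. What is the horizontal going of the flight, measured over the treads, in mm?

At most 181 each: 2941/181 = 16.25, giving 17 risers.
R = 2941 ÷ 17 = 173 mm.
Tread T = 658 − 2 × 173 = 312 mm (≥ 255 mm).
Going = (17 − 1) × 312 = 4992 mm.

4992 mm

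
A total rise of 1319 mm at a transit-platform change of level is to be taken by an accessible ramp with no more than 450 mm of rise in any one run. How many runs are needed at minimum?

3 runs

⌈1319/450⌉ = 3 ramp runs.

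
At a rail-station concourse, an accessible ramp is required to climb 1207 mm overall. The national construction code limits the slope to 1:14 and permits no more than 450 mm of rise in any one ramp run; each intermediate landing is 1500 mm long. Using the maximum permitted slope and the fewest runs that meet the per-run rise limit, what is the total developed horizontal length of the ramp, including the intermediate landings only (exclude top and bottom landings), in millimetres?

At most 450 each: 1207/450 = 2.68, giving 3 ramp runs. That means 2 intermediate landings.
Ramp run (horizontal) at 1:14: 1207 × 14 = 16898 mm.
2 intermediate landings contribute 2 × 1500 = 3000 mm.
Developed length = 16898 + 3000 = 19898 mm.

19898 mm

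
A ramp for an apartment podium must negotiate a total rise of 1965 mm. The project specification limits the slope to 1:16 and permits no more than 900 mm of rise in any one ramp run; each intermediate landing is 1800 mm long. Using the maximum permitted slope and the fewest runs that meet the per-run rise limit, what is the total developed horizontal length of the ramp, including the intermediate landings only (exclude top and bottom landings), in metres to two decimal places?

35.04 m

1965 / 900 = 2.18, so 3 ramp runs are needed. That means 2 intermediate landings.
Ramp run (horizontal) at 1:16: 1965 × 16 = 31440 mm.
2 intermediate landings contribute 2 × 1800 = 3600 mm.
Total developed length = 31440 + 3600 = 35040 mm.
= 35.04 m.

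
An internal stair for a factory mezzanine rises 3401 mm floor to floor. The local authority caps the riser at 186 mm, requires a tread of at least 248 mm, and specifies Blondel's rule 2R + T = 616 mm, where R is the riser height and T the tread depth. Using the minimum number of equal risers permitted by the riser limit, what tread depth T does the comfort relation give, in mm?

258 mm

At most 186 each: 3401/186 = 18.28, giving 19 risers.
Each riser is 3401/19 = 179 mm (≤ 186 mm).
Tread T = 616 − 2 × 179 = 258 mm (≥ 248 mm).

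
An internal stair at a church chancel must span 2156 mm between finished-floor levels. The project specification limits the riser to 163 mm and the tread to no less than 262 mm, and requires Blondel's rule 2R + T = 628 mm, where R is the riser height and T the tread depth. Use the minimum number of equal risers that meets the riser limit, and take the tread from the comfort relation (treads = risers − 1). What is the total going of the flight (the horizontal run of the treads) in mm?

4160 mm

⌈2156/163⌉ = 14 risers.
Each riser is 2156/14 = 154 mm (≤ 163 mm).
T = 628 − 2·154 = 320 mm, which satisfies the 262 mm minimum.
Treads = 14 − 1 = 13; going = 13 × 320 = 4160 mm.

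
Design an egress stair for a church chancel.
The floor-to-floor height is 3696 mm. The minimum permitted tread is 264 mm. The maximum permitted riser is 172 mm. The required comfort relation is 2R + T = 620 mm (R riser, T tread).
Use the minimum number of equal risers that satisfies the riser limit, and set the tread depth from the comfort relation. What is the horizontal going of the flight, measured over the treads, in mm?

At most 172 each: 3696/172 = 21.49, giving 22 risers.
R = 3696 ÷ 22 = 168 mm.
T = 620 − 2·168 = 284 mm, which satisfies the 264 mm minimum.
Going = (22 − 1) × 284 = 5964 mm.

5964 mm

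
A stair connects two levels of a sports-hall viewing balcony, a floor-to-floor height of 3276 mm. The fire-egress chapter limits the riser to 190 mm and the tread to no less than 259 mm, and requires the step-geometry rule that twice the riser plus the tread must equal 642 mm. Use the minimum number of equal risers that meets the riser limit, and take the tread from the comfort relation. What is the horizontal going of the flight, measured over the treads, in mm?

At most 190 each: 3276/190 = 17.24, giving 18 risers.
Riser R = 3276 / 18 = 182 mm, within the 190 mm limit.
T = 642 − 2·182 = 278 mm, which satisfies the 259 mm minimum.
Going = (18 − 1) × 278 = 4726 mm.

4726 mm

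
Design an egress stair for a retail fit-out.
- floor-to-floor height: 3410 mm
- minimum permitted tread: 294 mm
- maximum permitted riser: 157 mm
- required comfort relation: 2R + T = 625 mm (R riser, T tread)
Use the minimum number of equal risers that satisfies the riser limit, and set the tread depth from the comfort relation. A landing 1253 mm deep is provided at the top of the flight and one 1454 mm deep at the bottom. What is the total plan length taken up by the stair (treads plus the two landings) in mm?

At most 157 each: 3410/157 = 21.72, giving 22 risers.
R = 3410 ÷ 22 = 155 mm.
T = 625 − 2·155 = 315 mm, which satisfies the 294 mm minimum.
Going = (22 − 1) × 315 = 6615 mm.
Enclosure = 6615 + 1253 + 1454 = 9322 mm.

9322 mm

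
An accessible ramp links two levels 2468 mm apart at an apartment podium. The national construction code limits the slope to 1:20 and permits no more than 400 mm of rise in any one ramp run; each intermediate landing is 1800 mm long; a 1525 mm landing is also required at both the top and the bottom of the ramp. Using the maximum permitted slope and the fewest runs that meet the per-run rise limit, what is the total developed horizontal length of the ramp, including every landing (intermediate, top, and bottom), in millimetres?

63210 mm

2468 / 400 = 6.17, so 7 ramp runs are needed. That means 6 intermediate landings.
Horizontal run for 2468 mm of rise at 1:20 is 2468 × 20 = 49360 mm.
6 intermediate landings contribute 6 × 1800 = 10800 mm.
Top and bottom landings: 2 × 1525 = 3050 mm.
Total = 49360 + 10800 + 3050 = 63210 mm.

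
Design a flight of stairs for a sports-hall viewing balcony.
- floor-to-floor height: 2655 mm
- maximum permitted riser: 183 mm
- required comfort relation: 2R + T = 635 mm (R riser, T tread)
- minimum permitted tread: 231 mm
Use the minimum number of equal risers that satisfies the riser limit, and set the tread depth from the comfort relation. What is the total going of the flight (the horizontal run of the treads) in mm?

3934 mm

2655 / 183 = 14.51, so 15 risers are needed.
Riser R = 2655 / 15 = 177 mm, within the 183 mm limit.
T = 635 − 2·177 = 281 mm, which satisfies the 231 mm minimum.
15 risers give 14 treads; going = 14 × 281 = 3934 mm.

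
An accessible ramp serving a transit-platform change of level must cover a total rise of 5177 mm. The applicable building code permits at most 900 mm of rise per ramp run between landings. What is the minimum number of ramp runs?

⌈5177/900⌉ = 6 ramp runs.

6 runs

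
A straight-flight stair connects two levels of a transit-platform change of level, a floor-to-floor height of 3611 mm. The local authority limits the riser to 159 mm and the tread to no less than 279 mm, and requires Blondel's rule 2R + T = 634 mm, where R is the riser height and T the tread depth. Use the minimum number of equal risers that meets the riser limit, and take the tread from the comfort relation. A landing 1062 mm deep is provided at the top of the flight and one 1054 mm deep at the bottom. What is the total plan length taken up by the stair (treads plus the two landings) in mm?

3611 / 159 = 22.711 → round up to 23 risers.
Riser R = 3611 / 23 = 157 mm, within the 159 mm limit.
From 2R + T = 634: T = 634 − 314 = 320 mm.
Going = (23 − 1) × 320 = 7040 mm.
Add landings: 7040 + 1062 + 1054 = 9156 mm.

9156 mm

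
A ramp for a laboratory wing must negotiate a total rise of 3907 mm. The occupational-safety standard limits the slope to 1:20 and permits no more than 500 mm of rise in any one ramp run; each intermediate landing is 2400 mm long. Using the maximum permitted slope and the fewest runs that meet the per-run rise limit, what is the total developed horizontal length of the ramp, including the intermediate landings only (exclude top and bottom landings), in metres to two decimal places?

3907 / 500 = 7.81, so 8 ramp runs are needed. That means 7 intermediate landings.
Ramp run (horizontal) at 1:20: 3907 × 20 = 78140 mm.
7 intermediate landings contribute 7 × 2400 = 16800 mm.
Total developed length = 78140 + 16800 = 94940 mm.
= 94.94 m.

94.94 m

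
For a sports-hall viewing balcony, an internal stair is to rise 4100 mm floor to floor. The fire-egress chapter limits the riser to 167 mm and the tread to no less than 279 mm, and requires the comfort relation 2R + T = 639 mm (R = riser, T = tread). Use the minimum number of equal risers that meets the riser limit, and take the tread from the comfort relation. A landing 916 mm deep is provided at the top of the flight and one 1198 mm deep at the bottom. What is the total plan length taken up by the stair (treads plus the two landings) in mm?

⌈4100/167⌉ = 25 risers.
Each riser is 4100/25 = 164 mm (≤ 167 mm).
Tread T = 639 − 2 × 164 = 311 mm (≥ 279 mm).
25 risers give 24 treads; going = 24 × 311 = 7464 mm.
Add landings: 7464 + 916 + 1198 = 9578 mm.

9578 mm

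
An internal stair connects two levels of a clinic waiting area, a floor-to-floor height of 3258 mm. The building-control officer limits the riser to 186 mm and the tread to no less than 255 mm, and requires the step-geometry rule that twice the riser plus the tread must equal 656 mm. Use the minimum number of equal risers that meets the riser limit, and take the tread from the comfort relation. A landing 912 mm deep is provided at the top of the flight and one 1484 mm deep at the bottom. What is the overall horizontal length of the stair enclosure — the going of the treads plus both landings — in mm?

⌈3258/186⌉ = 18 risers.
R = 3258 ÷ 18 = 181 mm.
T = 656 − 2·181 = 294 mm, which satisfies the 255 mm minimum.
Going = (18 − 1) × 294 = 4998 mm.
Enclosure = 4998 + 912 + 1484 = 7394 mm.

7394 mm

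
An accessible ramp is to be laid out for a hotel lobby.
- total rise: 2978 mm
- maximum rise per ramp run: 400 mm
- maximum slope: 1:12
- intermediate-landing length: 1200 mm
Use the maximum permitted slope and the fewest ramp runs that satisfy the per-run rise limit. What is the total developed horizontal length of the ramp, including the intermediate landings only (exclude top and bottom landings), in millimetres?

44136 mm

At most 400 each: 2978/400 = 7.45, giving 8 ramp runs. That means 7 intermediate landings.
Horizontal run for 2978 mm of rise at 1:12 is 2978 × 12 = 35736 mm.
Intermediate landings: 7 × 1200 = 8400 mm.
Total developed length = 35736 + 8400 = 44136 mm.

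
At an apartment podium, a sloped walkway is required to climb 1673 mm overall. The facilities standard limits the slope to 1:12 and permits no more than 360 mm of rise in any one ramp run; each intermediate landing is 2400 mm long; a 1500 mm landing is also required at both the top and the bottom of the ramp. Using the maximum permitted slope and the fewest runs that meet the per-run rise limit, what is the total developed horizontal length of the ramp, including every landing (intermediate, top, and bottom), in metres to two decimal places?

1673 / 360 = 4.647 → round up to 5 ramp runs. That means 4 intermediate landings.
Horizontal run for 1673 mm of rise at 1:12 is 1673 × 12 = 20076 mm.
Intermediate landings: 4 × 2400 = 9600 mm.
Top and bottom landings: 2 × 1500 = 3000 mm.
Total = 20076 + 9600 + 3000 = 32676 mm.
= 32.68 m.

32.68 m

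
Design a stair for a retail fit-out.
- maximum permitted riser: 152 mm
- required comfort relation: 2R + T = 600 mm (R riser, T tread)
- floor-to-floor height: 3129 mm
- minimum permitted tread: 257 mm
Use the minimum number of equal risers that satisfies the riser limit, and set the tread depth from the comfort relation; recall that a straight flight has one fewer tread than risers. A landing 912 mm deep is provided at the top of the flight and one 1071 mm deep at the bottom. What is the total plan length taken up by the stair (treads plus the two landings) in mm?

8023 mm

3129 / 152 = 20.59, so 21 risers are needed.
R = 3129 ÷ 21 = 149 mm.
From 2R + T = 600: T = 600 − 298 = 302 mm.
Going = (21 − 1) × 302 = 6040 mm.
Enclosure = 6040 + 912 + 1071 = 8023 mm.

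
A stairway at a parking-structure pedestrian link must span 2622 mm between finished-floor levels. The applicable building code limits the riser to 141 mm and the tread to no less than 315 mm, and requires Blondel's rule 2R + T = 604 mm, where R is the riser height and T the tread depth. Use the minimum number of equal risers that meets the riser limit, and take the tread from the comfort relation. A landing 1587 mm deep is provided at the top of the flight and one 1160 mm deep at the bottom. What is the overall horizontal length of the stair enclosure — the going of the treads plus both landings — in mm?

8651 mm

2622 / 141 = 18.596 → round up to 19 risers.
R = 2622 ÷ 19 = 138 mm.
Tread T = 604 − 2 × 138 = 328 mm (≥ 315 mm).
Treads = 19 − 1 = 18; going = 18 × 328 = 5904 mm.
Enclosure = 5904 + 1587 + 1160 = 8651 mm.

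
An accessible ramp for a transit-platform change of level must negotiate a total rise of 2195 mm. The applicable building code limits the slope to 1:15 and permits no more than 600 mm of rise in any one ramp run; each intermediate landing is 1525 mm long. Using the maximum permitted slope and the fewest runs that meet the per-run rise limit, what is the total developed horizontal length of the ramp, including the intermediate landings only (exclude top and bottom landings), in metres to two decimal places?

37.50 m

2195 / 600 = 3.658 → round up to 4 ramp runs. That means 3 intermediate landings.
Horizontal run for 2195 mm of rise at 1:15 is 2195 × 15 = 32925 mm.
Intermediate landings: 3 × 1525 = 4575 mm.
Total developed length = 32925 + 4575 = 37500 mm.
= 37.50 m.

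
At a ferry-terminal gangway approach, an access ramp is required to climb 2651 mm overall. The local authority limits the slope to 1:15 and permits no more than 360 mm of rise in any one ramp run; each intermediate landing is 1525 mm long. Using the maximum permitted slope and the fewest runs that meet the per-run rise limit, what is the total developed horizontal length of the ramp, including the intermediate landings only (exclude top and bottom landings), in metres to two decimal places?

2651 / 360 = 7.364 → round up to 8 ramp runs. That means 7 intermediate landings.
Horizontal run for 2651 mm of rise at 1:15 is 2651 × 15 = 39765 mm.
7 intermediate landings contribute 7 × 1525 = 10675 mm.
Total developed length = 39765 + 10675 = 50440 mm.
= 50.44 m.

50.44 m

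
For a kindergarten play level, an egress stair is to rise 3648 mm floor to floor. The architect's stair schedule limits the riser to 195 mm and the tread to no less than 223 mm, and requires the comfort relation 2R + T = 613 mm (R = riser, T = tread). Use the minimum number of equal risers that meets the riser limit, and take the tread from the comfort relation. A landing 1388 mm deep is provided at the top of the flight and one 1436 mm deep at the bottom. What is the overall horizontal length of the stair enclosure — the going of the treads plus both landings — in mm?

6946 mm

At most 195 each: 3648/195 = 18.71, giving 19 risers.
R = 3648 ÷ 19 = 192 mm.
Tread T = 613 − 2 × 192 = 229 mm (≥ 223 mm).
19 risers give 18 treads; going = 18 × 229 = 4122 mm.
Enclosure = 4122 + 1388 + 1436 = 6946 mm.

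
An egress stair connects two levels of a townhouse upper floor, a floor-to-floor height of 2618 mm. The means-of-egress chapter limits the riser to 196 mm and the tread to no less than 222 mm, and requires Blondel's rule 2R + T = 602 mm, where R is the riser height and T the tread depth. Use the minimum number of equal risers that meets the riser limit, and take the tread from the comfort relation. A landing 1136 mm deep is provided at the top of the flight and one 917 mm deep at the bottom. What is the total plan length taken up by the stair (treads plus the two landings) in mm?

5017 mm

⌈2618/196⌉ = 14 risers.
Riser R = 2618 / 14 = 187 mm, within the 196 mm limit.
From 2R + T = 602: T = 602 − 374 = 228 mm.
Treads = 14 − 1 = 13; going = 13 × 228 = 2964 mm.
Add landings: 2964 + 1136 + 917 = 5017 mm.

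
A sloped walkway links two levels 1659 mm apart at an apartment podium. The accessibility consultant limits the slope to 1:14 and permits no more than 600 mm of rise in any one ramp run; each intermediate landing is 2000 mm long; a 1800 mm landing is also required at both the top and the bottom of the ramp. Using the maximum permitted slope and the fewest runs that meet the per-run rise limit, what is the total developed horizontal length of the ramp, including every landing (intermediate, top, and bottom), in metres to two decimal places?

30.83 m

1659 / 600 = 2.765 → round up to 3 ramp runs. That means 2 intermediate landings.
Ramp run (horizontal) at 1:14: 1659 × 14 = 23226 mm.
Intermediate landings: 2 × 2000 = 4000 mm.
Top and bottom landings: 2 × 1800 = 3600 mm.
Total = 23226 + 4000 + 3600 = 30826 mm.
= 30.83 m.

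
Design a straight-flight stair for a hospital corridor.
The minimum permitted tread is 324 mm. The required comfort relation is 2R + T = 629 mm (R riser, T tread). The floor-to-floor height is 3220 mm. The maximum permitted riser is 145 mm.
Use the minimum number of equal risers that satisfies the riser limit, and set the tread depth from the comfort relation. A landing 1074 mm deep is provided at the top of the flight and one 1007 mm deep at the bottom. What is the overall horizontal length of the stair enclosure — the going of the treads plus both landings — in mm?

9759 mm

⌈3220/145⌉ = 23 risers.
Each riser is 3220/23 = 140 mm (≤ 145 mm).
From 2R + T = 629: T = 629 − 280 = 349 mm.
Going = (23 − 1) × 349 = 7678 mm.
Add landings: 7678 + 1074 + 1007 = 9759 mm.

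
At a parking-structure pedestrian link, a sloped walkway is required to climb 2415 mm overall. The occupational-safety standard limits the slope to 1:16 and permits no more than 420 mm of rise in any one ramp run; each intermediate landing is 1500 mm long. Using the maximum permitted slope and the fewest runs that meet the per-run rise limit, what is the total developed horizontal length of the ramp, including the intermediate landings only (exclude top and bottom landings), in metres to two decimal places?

At most 420 each: 2415/420 = 5.75, giving 6 ramp runs. That means 5 intermediate landings.
Ramp run (horizontal) at 1:16: 2415 × 16 = 38640 mm.
Intermediate landings: 5 × 1500 = 7500 mm.
Developed length = 38640 + 7500 = 46140 mm.
= 46.14 m.

46.14 m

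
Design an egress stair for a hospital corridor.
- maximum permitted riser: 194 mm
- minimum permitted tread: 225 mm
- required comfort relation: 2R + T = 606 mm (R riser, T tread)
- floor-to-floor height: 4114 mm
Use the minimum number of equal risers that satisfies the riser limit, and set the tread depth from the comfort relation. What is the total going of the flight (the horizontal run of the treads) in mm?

4872 mm

4114 / 194 = 21.206 → round up to 22 risers.
Each riser is 4114/22 = 187 mm (≤ 194 mm).
Tread T = 606 − 2 × 187 = 232 mm (≥ 225 mm).
Going = (22 − 1) × 232 = 4872 mm.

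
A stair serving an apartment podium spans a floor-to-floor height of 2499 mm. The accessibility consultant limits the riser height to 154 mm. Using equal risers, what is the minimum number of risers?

17 risers

At most 154 each: 2499/154 = 16.23, giving 17 risers.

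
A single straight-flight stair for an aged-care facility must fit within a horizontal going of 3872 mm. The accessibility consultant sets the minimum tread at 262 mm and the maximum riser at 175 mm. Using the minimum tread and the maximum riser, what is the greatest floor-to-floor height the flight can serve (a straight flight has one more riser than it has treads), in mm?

3872 / 262 = 14.78, so 14 treads fit.
Risers = treads + 1 = 15.
Maximum height = 15 × 175 = 2625 mm.

2625 mm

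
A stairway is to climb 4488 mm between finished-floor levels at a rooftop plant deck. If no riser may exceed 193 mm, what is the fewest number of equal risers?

24 risers

4488 / 193 = 23.254 → round up to 24 risers.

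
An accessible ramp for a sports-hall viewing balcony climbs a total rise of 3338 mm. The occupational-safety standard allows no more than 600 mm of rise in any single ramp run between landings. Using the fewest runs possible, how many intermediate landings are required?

3338 / 600 = 5.56, so 6 ramp runs are needed.
6 runs are separated by 5 intermediate landings.

5 intermediate landings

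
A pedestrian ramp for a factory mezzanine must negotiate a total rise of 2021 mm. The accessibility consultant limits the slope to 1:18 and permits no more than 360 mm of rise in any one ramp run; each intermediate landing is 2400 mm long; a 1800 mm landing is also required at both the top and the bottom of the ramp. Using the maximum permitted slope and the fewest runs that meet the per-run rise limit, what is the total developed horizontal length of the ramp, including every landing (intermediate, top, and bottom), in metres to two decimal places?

51.98 m

2021 / 360 = 5.614 → round up to 6 ramp runs. That means 5 intermediate landings.
Ramp run (horizontal) at 1:18: 2021 × 18 = 36378 mm.
5 intermediate landings contribute 5 × 2400 = 12000 mm.
Top and bottom landings: 2 × 1800 = 3600 mm.
Total = 36378 + 12000 + 3600 = 51978 mm.
= 51.98 m.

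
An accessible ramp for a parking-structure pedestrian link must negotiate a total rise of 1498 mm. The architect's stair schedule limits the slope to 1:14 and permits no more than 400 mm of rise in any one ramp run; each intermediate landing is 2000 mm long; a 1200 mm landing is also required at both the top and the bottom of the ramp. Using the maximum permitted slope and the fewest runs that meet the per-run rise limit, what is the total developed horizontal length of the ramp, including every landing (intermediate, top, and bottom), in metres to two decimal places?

29.37 m

1498 / 400 = 3.75, so 4 ramp runs are needed. That means 3 intermediate landings.
Ramp run (horizontal) at 1:14: 1498 × 14 = 20972 mm.
Intermediate landings: 3 × 2000 = 6000 mm.
Top and bottom landings: 2 × 1200 = 2400 mm.
Total = 20972 + 6000 + 2400 = 29372 mm.
= 29.37 m.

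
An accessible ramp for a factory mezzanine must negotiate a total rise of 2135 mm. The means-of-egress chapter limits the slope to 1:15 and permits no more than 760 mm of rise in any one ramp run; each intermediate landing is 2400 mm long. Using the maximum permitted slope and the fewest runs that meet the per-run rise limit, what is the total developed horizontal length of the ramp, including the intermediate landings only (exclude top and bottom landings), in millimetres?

2135 / 760 = 2.81, so 3 ramp runs are needed. That means 2 intermediate landings.
Ramp run (horizontal) at 1:15: 2135 × 15 = 32025 mm.
Intermediate landings: 2 × 2400 = 4800 mm.
Total developed length = 32025 + 4800 = 36825 mm.

36825 mm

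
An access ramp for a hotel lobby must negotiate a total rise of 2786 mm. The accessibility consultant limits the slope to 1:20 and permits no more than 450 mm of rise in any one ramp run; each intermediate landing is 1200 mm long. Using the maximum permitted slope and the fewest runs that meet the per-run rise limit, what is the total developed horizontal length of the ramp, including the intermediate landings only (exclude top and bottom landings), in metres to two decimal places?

2786 / 450 = 6.191 → round up to 7 ramp runs. That means 6 intermediate landings.
Ramp run (horizontal) at 1:20: 2786 × 20 = 55720 mm.
6 intermediate landings contribute 6 × 1200 = 7200 mm.
Developed length = 55720 + 7200 = 62920 mm.
= 62.92 m.

62.92 m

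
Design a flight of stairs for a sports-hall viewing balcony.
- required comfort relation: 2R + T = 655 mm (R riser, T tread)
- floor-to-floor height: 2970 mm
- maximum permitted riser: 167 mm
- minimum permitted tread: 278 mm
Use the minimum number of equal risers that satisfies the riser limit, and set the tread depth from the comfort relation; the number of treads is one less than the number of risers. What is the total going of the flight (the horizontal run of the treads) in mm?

2970 / 167 = 17.78, so 18 risers are needed.
Each riser is 2970/18 = 165 mm (≤ 167 mm).
Tread T = 655 − 2 × 165 = 325 mm (≥ 278 mm).
Going = (18 − 1) × 325 = 5525 mm.

5525 mm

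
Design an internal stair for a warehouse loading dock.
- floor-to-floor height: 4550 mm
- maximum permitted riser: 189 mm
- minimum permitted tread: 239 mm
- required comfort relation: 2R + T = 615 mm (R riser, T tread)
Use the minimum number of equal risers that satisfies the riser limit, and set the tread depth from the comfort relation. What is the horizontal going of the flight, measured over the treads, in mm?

6024 mm

⌈4550/189⌉ = 25 risers.
R = 4550 ÷ 25 = 182 mm.
Tread T = 615 − 2 × 182 = 251 mm (≥ 239 mm).
Treads = 25 − 1 = 24; going = 24 × 251 = 6024 mm.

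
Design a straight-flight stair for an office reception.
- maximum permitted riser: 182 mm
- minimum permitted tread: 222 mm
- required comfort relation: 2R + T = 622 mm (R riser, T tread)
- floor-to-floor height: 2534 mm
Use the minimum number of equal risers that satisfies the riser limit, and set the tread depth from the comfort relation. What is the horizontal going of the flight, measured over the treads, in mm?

3380 mm

2534 / 182 = 13.92, so 14 risers are needed.
Riser R = 2534 / 14 = 181 mm, within the 182 mm limit.
From 2R + T = 622: T = 622 − 362 = 260 mm.
14 risers give 13 treads; going = 13 × 260 = 3380 mm.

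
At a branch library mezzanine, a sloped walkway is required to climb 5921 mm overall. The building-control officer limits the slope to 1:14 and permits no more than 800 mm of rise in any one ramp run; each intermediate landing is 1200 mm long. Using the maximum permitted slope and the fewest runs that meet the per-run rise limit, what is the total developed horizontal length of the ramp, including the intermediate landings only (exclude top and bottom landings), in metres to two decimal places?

At most 800 each: 5921/800 = 7.40, giving 8 ramp runs. That means 7 intermediate landings.
Horizontal run for 5921 mm of rise at 1:14 is 5921 × 14 = 82894 mm.
Intermediate landings: 7 × 1200 = 8400 mm.
Total developed length = 82894 + 8400 = 91294 mm.
= 91.29 m.

91.29 m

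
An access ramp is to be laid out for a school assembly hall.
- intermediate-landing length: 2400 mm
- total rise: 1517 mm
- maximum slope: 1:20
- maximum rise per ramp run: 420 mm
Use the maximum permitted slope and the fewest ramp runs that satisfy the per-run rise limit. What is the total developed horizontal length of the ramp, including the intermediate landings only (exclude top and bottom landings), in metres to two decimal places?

At most 420 each: 1517/420 = 3.61, giving 4 ramp runs. That means 3 intermediate landings.
Horizontal run for 1517 mm of rise at 1:20 is 1517 × 20 = 30340 mm.
3 intermediate landings contribute 3 × 2400 = 7200 mm.
Developed length = 30340 + 7200 = 37540 mm.
= 37.54 m.

37.54 m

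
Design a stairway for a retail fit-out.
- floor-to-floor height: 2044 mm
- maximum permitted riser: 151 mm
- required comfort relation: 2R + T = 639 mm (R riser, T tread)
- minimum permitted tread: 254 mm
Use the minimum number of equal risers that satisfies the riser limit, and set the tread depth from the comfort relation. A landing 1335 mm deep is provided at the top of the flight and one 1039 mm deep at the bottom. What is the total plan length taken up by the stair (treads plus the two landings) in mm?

6885 mm

2044 / 151 = 13.536 → round up to 14 risers.
Riser R = 2044 / 14 = 146 mm, within the 151 mm limit.
Tread T = 639 − 2 × 146 = 347 mm (≥ 254 mm).
Treads = 14 − 1 = 13; going = 13 × 347 = 4511 mm.
Add landings: 4511 + 1335 + 1039 = 6885 mm.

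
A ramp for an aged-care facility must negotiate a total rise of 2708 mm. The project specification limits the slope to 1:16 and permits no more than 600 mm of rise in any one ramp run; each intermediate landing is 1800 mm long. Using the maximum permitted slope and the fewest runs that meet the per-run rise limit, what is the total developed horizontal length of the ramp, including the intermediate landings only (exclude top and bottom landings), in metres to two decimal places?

⌈2708/600⌉ = 5 ramp runs. That means 4 intermediate landings.
Ramp run (horizontal) at 1:16: 2708 × 16 = 43328 mm.
4 intermediate landings contribute 4 × 1800 = 7200 mm.
Total developed length = 43328 + 7200 = 50528 mm.
= 50.53 m.

50.53 m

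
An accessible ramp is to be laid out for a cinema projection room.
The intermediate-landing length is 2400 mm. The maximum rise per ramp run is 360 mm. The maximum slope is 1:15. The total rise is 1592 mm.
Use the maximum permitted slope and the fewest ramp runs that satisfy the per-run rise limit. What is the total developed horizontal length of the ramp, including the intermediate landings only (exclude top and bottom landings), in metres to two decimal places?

33.48 m

At most 360 each: 1592/360 = 4.42, giving 5 ramp runs. That means 4 intermediate landings.
Horizontal run for 1592 mm of rise at 1:15 is 1592 × 15 = 23880 mm.
4 intermediate landings contribute 4 × 2400 = 9600 mm.
Developed length = 23880 + 9600 = 33480 mm.
= 33.48 m.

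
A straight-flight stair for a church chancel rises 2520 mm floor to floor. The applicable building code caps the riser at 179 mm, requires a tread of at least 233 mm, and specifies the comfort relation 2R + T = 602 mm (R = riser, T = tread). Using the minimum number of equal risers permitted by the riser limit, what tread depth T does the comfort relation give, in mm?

2520 / 179 = 14.078 → round up to 15 risers.
Riser R = 2520 / 15 = 168 mm, within the 179 mm limit.
T = 602 − 2·168 = 266 mm, which satisfies the 233 mm minimum.

266 mm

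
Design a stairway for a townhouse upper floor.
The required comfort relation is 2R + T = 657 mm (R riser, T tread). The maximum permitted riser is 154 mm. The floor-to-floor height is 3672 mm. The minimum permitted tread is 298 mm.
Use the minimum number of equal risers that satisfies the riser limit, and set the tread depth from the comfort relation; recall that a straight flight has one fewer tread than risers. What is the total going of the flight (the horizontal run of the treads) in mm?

8073 mm

At most 154 each: 3672/154 = 23.84, giving 24 risers.
Riser R = 3672 / 24 = 153 mm, within the 154 mm limit.
From 2R + T = 657: T = 657 − 306 = 351 mm.
Going = (24 − 1) × 351 = 8073 mm.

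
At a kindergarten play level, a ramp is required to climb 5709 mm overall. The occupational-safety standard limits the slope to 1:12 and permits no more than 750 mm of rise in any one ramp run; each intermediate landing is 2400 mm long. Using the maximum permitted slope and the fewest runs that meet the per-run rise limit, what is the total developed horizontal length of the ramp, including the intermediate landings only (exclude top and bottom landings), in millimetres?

85308 mm

⌈5709/750⌉ = 8 ramp runs. That means 7 intermediate landings.
Horizontal run for 5709 mm of rise at 1:12 is 5709 × 12 = 68508 mm.
Intermediate landings: 7 × 2400 = 16800 mm.
Developed length = 68508 + 16800 = 85308 mm.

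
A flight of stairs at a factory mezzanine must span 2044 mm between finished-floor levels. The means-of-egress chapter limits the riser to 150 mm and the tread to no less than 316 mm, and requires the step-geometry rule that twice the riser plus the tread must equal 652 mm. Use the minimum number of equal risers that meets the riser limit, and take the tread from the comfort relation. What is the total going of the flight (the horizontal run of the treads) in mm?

4680 mm

2044 / 150 = 13.627 → round up to 14 risers.
Each riser is 2044/14 = 146 mm (≤ 150 mm).
T = 652 − 2·146 = 360 mm, which satisfies the 316 mm minimum.
14 risers give 13 treads; going = 13 × 360 = 4680 mm.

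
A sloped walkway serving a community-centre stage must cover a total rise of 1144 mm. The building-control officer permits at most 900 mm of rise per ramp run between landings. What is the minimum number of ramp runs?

2 runs

1144 / 900 = 1.271 → round up to 2 ramp runs.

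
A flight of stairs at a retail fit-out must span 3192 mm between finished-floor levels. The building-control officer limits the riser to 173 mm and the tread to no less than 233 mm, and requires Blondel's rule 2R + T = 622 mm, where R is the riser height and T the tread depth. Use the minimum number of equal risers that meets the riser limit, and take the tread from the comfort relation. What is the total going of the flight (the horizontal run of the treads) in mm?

5148 mm

At most 173 each: 3192/173 = 18.45, giving 19 risers.
Riser R = 3192 / 19 = 168 mm, within the 173 mm limit.
T = 622 − 2·168 = 286 mm, which satisfies the 233 mm minimum.
Treads = 19 − 1 = 18; going = 18 × 286 = 5148 mm.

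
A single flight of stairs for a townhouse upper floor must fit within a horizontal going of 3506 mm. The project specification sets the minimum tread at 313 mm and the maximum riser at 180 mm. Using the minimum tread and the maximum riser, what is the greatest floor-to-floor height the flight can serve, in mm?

Treads that fit: ⌊3506 / 313⌋ = 11.
Risers = treads + 1 = 12.
Maximum height = 12 × 180 = 2160 mm.

2160 mm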